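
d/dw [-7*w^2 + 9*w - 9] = 9 - 14*w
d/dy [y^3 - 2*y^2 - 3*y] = 3*y^2 - 4*y - 3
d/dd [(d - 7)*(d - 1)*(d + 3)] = 3*d^2 - 10*d - 17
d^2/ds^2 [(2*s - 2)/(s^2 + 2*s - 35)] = 4*(4*(s - 1)*(s + 1)^2 - (3*s + 1)*(s^2 + 2*s - 35))/(s^2 + 2*s - 35)^3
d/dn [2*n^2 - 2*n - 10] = 4*n - 2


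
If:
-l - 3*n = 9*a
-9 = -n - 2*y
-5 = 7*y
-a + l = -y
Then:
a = -16/5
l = -87/35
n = 73/7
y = -5/7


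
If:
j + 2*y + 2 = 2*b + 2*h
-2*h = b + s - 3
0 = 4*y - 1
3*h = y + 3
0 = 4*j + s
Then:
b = 1/14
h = 13/12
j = -4/21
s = 16/21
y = 1/4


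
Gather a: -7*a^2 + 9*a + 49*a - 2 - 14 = -7*a^2 + 58*a - 16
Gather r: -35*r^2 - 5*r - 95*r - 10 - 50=-35*r^2 - 100*r - 60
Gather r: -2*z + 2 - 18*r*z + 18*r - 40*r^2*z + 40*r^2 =r^2*(40 - 40*z) + r*(18 - 18*z) - 2*z + 2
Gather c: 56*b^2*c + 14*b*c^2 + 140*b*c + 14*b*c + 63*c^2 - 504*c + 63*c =c^2*(14*b + 63) + c*(56*b^2 + 154*b - 441)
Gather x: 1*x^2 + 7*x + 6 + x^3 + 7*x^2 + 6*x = x^3 + 8*x^2 + 13*x + 6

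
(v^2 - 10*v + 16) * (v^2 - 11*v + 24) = v^4 - 21*v^3 + 150*v^2 - 416*v + 384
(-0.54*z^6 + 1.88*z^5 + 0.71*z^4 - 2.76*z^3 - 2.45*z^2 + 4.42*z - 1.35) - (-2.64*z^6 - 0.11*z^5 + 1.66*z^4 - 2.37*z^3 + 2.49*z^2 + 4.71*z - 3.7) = 2.1*z^6 + 1.99*z^5 - 0.95*z^4 - 0.39*z^3 - 4.94*z^2 - 0.29*z + 2.35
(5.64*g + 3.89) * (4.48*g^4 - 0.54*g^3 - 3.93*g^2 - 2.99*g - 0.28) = 25.2672*g^5 + 14.3816*g^4 - 24.2658*g^3 - 32.1513*g^2 - 13.2103*g - 1.0892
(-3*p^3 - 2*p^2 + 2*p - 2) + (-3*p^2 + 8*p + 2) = -3*p^3 - 5*p^2 + 10*p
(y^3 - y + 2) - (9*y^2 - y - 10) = y^3 - 9*y^2 + 12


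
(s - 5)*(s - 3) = s^2 - 8*s + 15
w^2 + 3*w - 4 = (w - 1)*(w + 4)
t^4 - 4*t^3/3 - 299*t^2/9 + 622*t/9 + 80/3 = (t - 5)*(t - 8/3)*(t + 1/3)*(t + 6)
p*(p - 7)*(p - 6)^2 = p^4 - 19*p^3 + 120*p^2 - 252*p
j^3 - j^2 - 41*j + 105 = (j - 5)*(j - 3)*(j + 7)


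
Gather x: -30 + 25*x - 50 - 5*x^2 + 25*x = -5*x^2 + 50*x - 80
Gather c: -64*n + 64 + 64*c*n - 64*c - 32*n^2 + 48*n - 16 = c*(64*n - 64) - 32*n^2 - 16*n + 48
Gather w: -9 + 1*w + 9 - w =0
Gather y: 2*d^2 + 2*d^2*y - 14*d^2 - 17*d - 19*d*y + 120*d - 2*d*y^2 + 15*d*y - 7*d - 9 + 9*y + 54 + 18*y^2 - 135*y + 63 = -12*d^2 + 96*d + y^2*(18 - 2*d) + y*(2*d^2 - 4*d - 126) + 108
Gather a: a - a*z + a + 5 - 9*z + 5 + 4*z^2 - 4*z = a*(2 - z) + 4*z^2 - 13*z + 10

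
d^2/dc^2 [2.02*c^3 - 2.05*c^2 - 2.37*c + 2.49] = 12.12*c - 4.1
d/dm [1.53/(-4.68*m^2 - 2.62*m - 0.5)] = (14.3208*m + 4.0086)/(4.68*m^2 + 2.62*m + 0.5)^2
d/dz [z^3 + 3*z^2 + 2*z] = 3*z^2 + 6*z + 2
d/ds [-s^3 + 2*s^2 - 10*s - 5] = -3*s^2 + 4*s - 10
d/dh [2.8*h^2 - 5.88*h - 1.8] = 5.6*h - 5.88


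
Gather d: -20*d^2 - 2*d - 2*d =-20*d^2 - 4*d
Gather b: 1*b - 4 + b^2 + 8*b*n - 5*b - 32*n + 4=b^2 + b*(8*n - 4) - 32*n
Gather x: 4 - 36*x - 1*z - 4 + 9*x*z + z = x*(9*z - 36)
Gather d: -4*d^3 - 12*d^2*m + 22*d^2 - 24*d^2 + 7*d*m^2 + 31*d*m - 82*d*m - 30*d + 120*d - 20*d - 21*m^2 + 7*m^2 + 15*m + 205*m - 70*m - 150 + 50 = -4*d^3 + d^2*(-12*m - 2) + d*(7*m^2 - 51*m + 70) - 14*m^2 + 150*m - 100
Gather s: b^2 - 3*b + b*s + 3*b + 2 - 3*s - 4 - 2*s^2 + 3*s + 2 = b^2 + b*s - 2*s^2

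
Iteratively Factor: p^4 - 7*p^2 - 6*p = (p + 2)*(p^3 - 2*p^2 - 3*p) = p*(p + 2)*(p^2 - 2*p - 3) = p*(p - 3)*(p + 2)*(p + 1)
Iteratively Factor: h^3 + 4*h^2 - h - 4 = (h - 1)*(h^2 + 5*h + 4) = (h - 1)*(h + 1)*(h + 4)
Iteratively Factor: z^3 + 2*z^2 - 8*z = (z - 2)*(z^2 + 4*z) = (z - 2)*(z + 4)*(z)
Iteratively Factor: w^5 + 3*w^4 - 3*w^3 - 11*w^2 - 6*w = (w + 1)*(w^4 + 2*w^3 - 5*w^2 - 6*w) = (w + 1)^2*(w^3 + w^2 - 6*w) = (w - 2)*(w + 1)^2*(w^2 + 3*w) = (w - 2)*(w + 1)^2*(w + 3)*(w)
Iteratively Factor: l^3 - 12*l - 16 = (l + 2)*(l^2 - 2*l - 8) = (l + 2)^2*(l - 4)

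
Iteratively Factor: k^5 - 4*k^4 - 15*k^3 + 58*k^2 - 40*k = (k)*(k^4 - 4*k^3 - 15*k^2 + 58*k - 40) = k*(k - 5)*(k^3 + k^2 - 10*k + 8) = k*(k - 5)*(k - 1)*(k^2 + 2*k - 8) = k*(k - 5)*(k - 1)*(k + 4)*(k - 2)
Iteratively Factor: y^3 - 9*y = (y - 3)*(y^2 + 3*y) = y*(y - 3)*(y + 3)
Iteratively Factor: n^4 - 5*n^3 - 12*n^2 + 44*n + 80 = (n - 5)*(n^3 - 12*n - 16) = (n - 5)*(n + 2)*(n^2 - 2*n - 8) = (n - 5)*(n + 2)^2*(n - 4)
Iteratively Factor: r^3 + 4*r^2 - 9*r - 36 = (r + 4)*(r^2 - 9) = (r + 3)*(r + 4)*(r - 3)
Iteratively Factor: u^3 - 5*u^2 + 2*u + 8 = (u - 2)*(u^2 - 3*u - 4) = (u - 4)*(u - 2)*(u + 1)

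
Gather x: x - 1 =x - 1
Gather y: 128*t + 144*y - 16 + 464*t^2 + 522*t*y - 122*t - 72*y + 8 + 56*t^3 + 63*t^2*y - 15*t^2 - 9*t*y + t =56*t^3 + 449*t^2 + 7*t + y*(63*t^2 + 513*t + 72) - 8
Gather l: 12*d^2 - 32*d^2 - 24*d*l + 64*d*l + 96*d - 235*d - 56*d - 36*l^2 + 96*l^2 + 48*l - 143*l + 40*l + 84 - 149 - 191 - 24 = -20*d^2 - 195*d + 60*l^2 + l*(40*d - 55) - 280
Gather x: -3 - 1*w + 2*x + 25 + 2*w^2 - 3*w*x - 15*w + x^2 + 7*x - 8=2*w^2 - 16*w + x^2 + x*(9 - 3*w) + 14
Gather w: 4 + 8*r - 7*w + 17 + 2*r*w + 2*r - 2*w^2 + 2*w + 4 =10*r - 2*w^2 + w*(2*r - 5) + 25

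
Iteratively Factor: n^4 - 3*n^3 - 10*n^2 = (n)*(n^3 - 3*n^2 - 10*n) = n*(n - 5)*(n^2 + 2*n) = n*(n - 5)*(n + 2)*(n)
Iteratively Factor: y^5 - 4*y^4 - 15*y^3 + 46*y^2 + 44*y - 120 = (y + 2)*(y^4 - 6*y^3 - 3*y^2 + 52*y - 60) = (y - 5)*(y + 2)*(y^3 - y^2 - 8*y + 12) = (y - 5)*(y - 2)*(y + 2)*(y^2 + y - 6) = (y - 5)*(y - 2)*(y + 2)*(y + 3)*(y - 2)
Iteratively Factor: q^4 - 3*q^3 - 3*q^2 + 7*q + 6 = (q + 1)*(q^3 - 4*q^2 + q + 6) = (q - 2)*(q + 1)*(q^2 - 2*q - 3) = (q - 3)*(q - 2)*(q + 1)*(q + 1)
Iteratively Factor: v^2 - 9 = (v - 3)*(v + 3)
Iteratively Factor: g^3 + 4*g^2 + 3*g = (g)*(g^2 + 4*g + 3) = g*(g + 3)*(g + 1)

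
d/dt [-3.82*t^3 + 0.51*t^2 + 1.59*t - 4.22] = -11.46*t^2 + 1.02*t + 1.59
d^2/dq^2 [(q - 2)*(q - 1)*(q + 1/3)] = 6*q - 16/3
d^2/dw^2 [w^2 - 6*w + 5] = 2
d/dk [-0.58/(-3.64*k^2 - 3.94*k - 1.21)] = (-4.2224*k - 2.2852)/(3.64*k^2 + 3.94*k + 1.21)^2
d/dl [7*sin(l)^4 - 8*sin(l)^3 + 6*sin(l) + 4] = 2*(14*sin(l)^3 - 12*sin(l)^2 + 3)*cos(l)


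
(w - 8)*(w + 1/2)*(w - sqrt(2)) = w^3 - 15*w^2/2 - sqrt(2)*w^2 - 4*w + 15*sqrt(2)*w/2 + 4*sqrt(2)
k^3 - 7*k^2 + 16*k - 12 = (k - 3)*(k - 2)^2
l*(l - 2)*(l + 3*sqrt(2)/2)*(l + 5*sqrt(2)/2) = l^4 - 2*l^3 + 4*sqrt(2)*l^3 - 8*sqrt(2)*l^2 + 15*l^2/2 - 15*l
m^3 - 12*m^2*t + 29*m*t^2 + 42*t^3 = (m - 7*t)*(m - 6*t)*(m + t)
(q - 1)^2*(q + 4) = q^3 + 2*q^2 - 7*q + 4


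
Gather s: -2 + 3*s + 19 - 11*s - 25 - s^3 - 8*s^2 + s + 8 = -s^3 - 8*s^2 - 7*s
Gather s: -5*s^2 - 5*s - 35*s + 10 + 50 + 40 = -5*s^2 - 40*s + 100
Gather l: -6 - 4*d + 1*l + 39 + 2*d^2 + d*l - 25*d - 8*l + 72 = 2*d^2 - 29*d + l*(d - 7) + 105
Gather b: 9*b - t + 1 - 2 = 9*b - t - 1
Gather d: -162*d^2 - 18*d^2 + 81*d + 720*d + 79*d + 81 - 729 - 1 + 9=-180*d^2 + 880*d - 640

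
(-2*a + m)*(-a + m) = 2*a^2 - 3*a*m + m^2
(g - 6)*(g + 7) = g^2 + g - 42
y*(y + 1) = y^2 + y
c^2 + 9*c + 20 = (c + 4)*(c + 5)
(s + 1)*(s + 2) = s^2 + 3*s + 2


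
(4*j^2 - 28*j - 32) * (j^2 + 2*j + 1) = 4*j^4 - 20*j^3 - 84*j^2 - 92*j - 32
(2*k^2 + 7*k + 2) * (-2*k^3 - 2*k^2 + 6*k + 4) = -4*k^5 - 18*k^4 - 6*k^3 + 46*k^2 + 40*k + 8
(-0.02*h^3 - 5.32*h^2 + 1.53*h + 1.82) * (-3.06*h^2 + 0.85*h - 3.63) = 0.0612*h^5 + 16.2622*h^4 - 9.1312*h^3 + 15.0429*h^2 - 4.0069*h - 6.6066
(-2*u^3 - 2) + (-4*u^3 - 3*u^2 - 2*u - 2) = -6*u^3 - 3*u^2 - 2*u - 4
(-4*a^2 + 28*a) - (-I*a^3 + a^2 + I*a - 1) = I*a^3 - 5*a^2 + 28*a - I*a + 1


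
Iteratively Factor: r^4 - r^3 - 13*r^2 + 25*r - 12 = (r - 1)*(r^3 - 13*r + 12) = (r - 1)*(r + 4)*(r^2 - 4*r + 3) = (r - 1)^2*(r + 4)*(r - 3)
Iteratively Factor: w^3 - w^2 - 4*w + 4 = (w - 1)*(w^2 - 4) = (w - 1)*(w + 2)*(w - 2)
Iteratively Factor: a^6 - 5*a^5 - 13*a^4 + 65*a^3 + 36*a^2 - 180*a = (a - 3)*(a^5 - 2*a^4 - 19*a^3 + 8*a^2 + 60*a) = (a - 3)*(a - 2)*(a^4 - 19*a^2 - 30*a) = (a - 3)*(a - 2)*(a + 3)*(a^3 - 3*a^2 - 10*a) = (a - 5)*(a - 3)*(a - 2)*(a + 3)*(a^2 + 2*a) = a*(a - 5)*(a - 3)*(a - 2)*(a + 3)*(a + 2)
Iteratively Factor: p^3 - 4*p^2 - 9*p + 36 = (p - 3)*(p^2 - p - 12) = (p - 4)*(p - 3)*(p + 3)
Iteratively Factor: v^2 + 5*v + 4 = (v + 4)*(v + 1)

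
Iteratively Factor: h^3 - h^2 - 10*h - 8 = (h + 1)*(h^2 - 2*h - 8) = (h + 1)*(h + 2)*(h - 4)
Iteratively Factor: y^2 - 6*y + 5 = (y - 5)*(y - 1)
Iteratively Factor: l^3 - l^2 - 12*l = (l)*(l^2 - l - 12) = l*(l + 3)*(l - 4)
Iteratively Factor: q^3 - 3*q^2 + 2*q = (q - 2)*(q^2 - q) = q*(q - 2)*(q - 1)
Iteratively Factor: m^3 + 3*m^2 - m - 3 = (m + 1)*(m^2 + 2*m - 3) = (m + 1)*(m + 3)*(m - 1)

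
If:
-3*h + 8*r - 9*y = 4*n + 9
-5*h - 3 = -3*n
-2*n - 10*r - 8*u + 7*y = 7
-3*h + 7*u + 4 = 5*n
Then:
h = -357*y/2383 - 2217/2383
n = -595*y/2383 - 1312/2383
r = 4499*y/4766 + 2387/4766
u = -578*y/2383 - 3249/2383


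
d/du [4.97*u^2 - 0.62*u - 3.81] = 9.94*u - 0.62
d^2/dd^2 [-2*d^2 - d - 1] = -4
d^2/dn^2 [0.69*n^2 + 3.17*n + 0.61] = 1.38000000000000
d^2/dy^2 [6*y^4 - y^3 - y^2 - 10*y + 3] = 72*y^2 - 6*y - 2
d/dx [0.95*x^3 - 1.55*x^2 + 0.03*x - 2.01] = 2.85*x^2 - 3.1*x + 0.03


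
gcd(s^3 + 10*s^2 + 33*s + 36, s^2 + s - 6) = s + 3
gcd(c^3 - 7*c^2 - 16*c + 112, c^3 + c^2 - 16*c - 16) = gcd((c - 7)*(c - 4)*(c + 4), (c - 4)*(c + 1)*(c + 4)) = c^2 - 16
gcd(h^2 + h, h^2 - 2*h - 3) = h + 1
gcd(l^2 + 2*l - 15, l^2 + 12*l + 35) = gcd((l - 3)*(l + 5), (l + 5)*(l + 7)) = l + 5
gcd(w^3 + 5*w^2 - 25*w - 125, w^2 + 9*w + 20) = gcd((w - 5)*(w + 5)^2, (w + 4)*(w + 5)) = w + 5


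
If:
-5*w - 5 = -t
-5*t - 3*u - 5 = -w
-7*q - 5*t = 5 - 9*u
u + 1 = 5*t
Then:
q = -662/231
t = -5/33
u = -58/33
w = -34/33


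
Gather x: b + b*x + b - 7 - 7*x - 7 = 2*b + x*(b - 7) - 14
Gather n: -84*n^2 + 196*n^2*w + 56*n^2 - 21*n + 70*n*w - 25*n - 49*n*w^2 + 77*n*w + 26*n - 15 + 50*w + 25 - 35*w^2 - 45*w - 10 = n^2*(196*w - 28) + n*(-49*w^2 + 147*w - 20) - 35*w^2 + 5*w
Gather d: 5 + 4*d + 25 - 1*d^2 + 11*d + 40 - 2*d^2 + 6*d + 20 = -3*d^2 + 21*d + 90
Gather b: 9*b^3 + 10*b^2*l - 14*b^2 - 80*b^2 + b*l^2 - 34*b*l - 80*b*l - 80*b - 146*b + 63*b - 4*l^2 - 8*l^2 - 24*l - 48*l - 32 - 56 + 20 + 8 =9*b^3 + b^2*(10*l - 94) + b*(l^2 - 114*l - 163) - 12*l^2 - 72*l - 60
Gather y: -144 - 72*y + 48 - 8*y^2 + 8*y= -8*y^2 - 64*y - 96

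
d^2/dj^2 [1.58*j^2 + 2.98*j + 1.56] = 3.16000000000000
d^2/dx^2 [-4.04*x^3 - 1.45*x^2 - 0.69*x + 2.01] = -24.24*x - 2.9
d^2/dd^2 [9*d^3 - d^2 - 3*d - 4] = 54*d - 2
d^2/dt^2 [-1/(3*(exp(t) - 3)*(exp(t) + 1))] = 2*(-2*exp(3*t) + 3*exp(2*t) - 8*exp(t) + 3)*exp(t)/(3*(exp(6*t) - 6*exp(5*t) + 3*exp(4*t) + 28*exp(3*t) - 9*exp(2*t) - 54*exp(t) - 27))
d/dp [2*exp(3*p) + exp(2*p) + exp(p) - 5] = (6*exp(2*p) + 2*exp(p) + 1)*exp(p)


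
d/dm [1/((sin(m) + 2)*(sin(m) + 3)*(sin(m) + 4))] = (-18*sin(m) + 3*cos(m)^2 - 29)*cos(m)/((sin(m) + 2)^2*(sin(m) + 3)^2*(sin(m) + 4)^2)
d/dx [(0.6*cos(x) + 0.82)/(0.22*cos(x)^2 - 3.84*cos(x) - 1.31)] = (0.132*cos(x)^2 + 0.3608*cos(x) - 2.3628)*sin(x)/(0.0484*cos(x)^4 - 1.6896*cos(x)^3 + 14.1692*cos(x)^2 + 10.0608*cos(x) + 1.7161)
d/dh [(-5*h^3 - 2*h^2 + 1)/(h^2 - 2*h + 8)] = (-5*h^4 + 20*h^3 - 116*h^2 - 34*h + 2)/(h^4 - 4*h^3 + 20*h^2 - 32*h + 64)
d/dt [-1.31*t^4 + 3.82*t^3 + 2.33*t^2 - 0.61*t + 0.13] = -5.24*t^3 + 11.46*t^2 + 4.66*t - 0.61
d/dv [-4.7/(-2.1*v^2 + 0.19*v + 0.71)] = (0.893 - 19.74*v)/(-2.1*v^2 + 0.19*v + 0.71)^2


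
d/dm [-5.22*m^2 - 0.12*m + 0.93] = -10.44*m - 0.12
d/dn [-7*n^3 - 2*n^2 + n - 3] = -21*n^2 - 4*n + 1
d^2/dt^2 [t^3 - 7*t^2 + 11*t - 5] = 6*t - 14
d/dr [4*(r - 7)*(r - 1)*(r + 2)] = 12*r^2 - 48*r - 36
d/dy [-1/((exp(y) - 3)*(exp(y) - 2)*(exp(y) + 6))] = ((exp(y) - 3)*(exp(y) - 2) + (exp(y) - 3)*(exp(y) + 6) + (exp(y) - 2)*(exp(y) + 6))*exp(y)/((exp(y) - 3)^2*(exp(y) - 2)^2*(exp(y) + 6)^2)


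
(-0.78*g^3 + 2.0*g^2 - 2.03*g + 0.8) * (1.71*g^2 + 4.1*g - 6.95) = -1.3338*g^5 + 0.222*g^4 + 10.1497*g^3 - 20.855*g^2 + 17.3885*g - 5.56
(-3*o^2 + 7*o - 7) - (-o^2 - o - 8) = -2*o^2 + 8*o + 1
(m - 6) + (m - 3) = 2*m - 9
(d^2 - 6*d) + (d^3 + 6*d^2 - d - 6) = d^3 + 7*d^2 - 7*d - 6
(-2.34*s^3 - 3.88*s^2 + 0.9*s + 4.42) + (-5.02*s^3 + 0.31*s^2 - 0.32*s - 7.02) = -7.36*s^3 - 3.57*s^2 + 0.58*s - 2.6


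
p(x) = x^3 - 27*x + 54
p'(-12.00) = 405.00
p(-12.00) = -1350.00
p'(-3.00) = 0.00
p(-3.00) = 108.00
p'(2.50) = -8.25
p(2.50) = 2.12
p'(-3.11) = 2.02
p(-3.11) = 107.89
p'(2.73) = -4.64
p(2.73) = 0.64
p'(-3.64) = 12.75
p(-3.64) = 104.05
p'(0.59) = -25.96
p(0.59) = 38.28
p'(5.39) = 60.16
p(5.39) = 65.06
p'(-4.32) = 28.99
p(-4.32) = 90.02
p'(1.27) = -22.16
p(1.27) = 21.76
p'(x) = 3*x^2 - 27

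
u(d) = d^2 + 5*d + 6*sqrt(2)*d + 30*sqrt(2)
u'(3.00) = 19.49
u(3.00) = 91.88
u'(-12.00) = -10.51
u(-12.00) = 24.60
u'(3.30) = 20.09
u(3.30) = 97.82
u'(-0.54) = 12.41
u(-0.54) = 35.44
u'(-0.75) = 11.99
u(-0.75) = 32.87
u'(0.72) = 14.93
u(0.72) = 52.65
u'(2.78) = 19.05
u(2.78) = 87.64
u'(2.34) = 18.17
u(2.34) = 79.46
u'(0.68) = 14.85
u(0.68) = 52.06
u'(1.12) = 15.73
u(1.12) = 58.78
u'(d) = 2*d + 5 + 6*sqrt(2)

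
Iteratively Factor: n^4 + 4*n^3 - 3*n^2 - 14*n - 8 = (n + 1)*(n^3 + 3*n^2 - 6*n - 8) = (n - 2)*(n + 1)*(n^2 + 5*n + 4) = (n - 2)*(n + 1)^2*(n + 4)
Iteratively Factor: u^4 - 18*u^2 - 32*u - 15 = (u + 1)*(u^3 - u^2 - 17*u - 15) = (u + 1)*(u + 3)*(u^2 - 4*u - 5) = (u - 5)*(u + 1)*(u + 3)*(u + 1)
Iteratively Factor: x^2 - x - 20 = (x + 4)*(x - 5)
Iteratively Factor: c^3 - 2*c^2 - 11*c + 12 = (c + 3)*(c^2 - 5*c + 4) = (c - 1)*(c + 3)*(c - 4)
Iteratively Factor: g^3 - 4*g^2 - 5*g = (g - 5)*(g^2 + g) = g*(g - 5)*(g + 1)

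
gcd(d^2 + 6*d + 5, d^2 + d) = d + 1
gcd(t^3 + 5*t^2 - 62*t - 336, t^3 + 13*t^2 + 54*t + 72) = t + 6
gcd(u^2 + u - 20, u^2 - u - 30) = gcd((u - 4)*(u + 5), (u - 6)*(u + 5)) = u + 5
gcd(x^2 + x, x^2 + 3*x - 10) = 1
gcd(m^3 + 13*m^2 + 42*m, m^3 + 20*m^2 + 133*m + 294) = m^2 + 13*m + 42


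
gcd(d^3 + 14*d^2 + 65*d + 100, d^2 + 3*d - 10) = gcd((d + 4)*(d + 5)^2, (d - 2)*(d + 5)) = d + 5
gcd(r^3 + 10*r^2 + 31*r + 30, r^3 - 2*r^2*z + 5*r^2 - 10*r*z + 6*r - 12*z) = r^2 + 5*r + 6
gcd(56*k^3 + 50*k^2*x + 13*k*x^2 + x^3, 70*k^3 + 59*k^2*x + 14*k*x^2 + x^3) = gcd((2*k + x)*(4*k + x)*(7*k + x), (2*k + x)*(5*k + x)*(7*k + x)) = 14*k^2 + 9*k*x + x^2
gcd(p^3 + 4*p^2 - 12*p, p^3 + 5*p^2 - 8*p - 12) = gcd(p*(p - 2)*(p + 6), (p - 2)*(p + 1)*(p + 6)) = p^2 + 4*p - 12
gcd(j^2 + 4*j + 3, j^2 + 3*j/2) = 1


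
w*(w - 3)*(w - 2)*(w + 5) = w^4 - 19*w^2 + 30*w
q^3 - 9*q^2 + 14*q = q*(q - 7)*(q - 2)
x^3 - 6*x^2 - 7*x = x*(x - 7)*(x + 1)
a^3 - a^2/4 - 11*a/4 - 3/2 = (a - 2)*(a + 3/4)*(a + 1)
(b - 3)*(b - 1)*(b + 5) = b^3 + b^2 - 17*b + 15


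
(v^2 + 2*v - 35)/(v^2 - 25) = (v + 7)/(v + 5)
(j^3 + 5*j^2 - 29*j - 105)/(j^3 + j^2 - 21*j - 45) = (j + 7)/(j + 3)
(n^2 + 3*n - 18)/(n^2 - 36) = (n - 3)/(n - 6)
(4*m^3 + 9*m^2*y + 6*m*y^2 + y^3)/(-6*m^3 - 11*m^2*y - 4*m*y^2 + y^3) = (4*m + y)/(-6*m + y)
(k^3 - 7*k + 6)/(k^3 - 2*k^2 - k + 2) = (k + 3)/(k + 1)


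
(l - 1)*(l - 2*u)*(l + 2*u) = l^3 - l^2 - 4*l*u^2 + 4*u^2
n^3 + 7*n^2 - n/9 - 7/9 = (n - 1/3)*(n + 1/3)*(n + 7)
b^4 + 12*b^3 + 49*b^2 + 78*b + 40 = (b + 1)*(b + 2)*(b + 4)*(b + 5)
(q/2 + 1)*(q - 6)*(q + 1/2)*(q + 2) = q^4/2 - 3*q^3/4 - 21*q^2/2 - 17*q - 6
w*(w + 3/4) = w^2 + 3*w/4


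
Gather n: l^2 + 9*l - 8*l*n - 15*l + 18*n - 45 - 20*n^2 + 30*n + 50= l^2 - 6*l - 20*n^2 + n*(48 - 8*l) + 5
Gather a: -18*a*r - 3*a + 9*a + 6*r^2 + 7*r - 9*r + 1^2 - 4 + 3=a*(6 - 18*r) + 6*r^2 - 2*r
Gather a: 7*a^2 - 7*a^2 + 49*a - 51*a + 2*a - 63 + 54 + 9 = 0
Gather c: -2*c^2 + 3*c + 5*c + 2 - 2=-2*c^2 + 8*c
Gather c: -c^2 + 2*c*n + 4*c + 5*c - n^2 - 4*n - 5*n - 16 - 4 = -c^2 + c*(2*n + 9) - n^2 - 9*n - 20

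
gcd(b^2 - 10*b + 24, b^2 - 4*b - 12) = b - 6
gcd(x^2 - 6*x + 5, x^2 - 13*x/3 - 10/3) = x - 5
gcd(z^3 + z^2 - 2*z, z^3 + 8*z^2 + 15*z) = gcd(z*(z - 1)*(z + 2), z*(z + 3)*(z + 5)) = z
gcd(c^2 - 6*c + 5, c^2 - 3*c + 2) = c - 1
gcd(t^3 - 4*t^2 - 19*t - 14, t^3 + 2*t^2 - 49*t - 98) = t^2 - 5*t - 14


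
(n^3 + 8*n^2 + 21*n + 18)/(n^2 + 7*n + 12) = (n^2 + 5*n + 6)/(n + 4)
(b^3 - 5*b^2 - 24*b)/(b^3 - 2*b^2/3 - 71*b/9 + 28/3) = 9*b*(b - 8)/(9*b^2 - 33*b + 28)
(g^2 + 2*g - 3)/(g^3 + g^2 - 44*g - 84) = (g^2 + 2*g - 3)/(g^3 + g^2 - 44*g - 84)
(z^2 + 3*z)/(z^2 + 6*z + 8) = z*(z + 3)/(z^2 + 6*z + 8)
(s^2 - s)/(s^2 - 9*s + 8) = s/(s - 8)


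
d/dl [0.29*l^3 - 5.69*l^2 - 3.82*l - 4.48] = 0.87*l^2 - 11.38*l - 3.82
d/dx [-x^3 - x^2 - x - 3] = -3*x^2 - 2*x - 1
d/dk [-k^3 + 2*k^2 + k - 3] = -3*k^2 + 4*k + 1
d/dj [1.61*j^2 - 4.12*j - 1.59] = 3.22*j - 4.12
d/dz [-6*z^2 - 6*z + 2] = -12*z - 6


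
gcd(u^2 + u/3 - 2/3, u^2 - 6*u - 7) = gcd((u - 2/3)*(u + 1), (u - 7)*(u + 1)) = u + 1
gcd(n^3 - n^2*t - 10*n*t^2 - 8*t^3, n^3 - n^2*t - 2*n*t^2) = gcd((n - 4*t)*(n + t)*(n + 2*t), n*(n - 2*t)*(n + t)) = n + t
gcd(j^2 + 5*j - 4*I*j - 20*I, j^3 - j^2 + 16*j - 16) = j - 4*I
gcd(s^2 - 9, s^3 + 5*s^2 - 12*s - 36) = s - 3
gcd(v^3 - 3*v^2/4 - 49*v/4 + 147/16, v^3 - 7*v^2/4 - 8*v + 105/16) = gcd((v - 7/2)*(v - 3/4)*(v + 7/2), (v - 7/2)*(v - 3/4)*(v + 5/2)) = v^2 - 17*v/4 + 21/8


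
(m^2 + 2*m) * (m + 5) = m^3 + 7*m^2 + 10*m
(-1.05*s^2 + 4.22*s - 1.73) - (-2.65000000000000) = -1.05*s^2 + 4.22*s + 0.92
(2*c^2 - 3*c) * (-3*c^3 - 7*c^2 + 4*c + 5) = -6*c^5 - 5*c^4 + 29*c^3 - 2*c^2 - 15*c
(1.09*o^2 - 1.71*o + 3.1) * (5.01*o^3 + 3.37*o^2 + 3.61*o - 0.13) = 5.4609*o^5 - 4.8938*o^4 + 13.7032*o^3 + 4.1322*o^2 + 11.4133*o - 0.403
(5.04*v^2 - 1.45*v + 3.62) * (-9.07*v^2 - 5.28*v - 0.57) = -45.7128*v^4 - 13.4597*v^3 - 28.0502*v^2 - 18.2871*v - 2.0634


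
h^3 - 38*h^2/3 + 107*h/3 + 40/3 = (h - 8)*(h - 5)*(h + 1/3)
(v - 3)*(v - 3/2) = v^2 - 9*v/2 + 9/2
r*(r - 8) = r^2 - 8*r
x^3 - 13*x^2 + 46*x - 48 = (x - 8)*(x - 3)*(x - 2)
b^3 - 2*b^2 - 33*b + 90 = (b - 5)*(b - 3)*(b + 6)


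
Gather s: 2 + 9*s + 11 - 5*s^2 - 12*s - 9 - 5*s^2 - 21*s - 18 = -10*s^2 - 24*s - 14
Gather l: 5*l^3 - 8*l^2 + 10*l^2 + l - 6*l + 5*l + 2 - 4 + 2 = 5*l^3 + 2*l^2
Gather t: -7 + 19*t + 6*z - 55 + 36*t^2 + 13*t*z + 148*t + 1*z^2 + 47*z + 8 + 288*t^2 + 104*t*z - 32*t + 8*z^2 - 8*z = 324*t^2 + t*(117*z + 135) + 9*z^2 + 45*z - 54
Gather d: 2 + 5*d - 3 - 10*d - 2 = -5*d - 3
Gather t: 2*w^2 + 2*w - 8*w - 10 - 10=2*w^2 - 6*w - 20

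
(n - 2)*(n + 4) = n^2 + 2*n - 8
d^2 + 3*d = d*(d + 3)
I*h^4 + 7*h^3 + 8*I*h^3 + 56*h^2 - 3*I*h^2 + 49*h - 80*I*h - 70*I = (h + 7)*(h - 5*I)*(h - 2*I)*(I*h + I)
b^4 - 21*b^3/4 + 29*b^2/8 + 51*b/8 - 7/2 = (b - 4)*(b - 7/4)*(b - 1/2)*(b + 1)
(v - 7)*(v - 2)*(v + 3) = v^3 - 6*v^2 - 13*v + 42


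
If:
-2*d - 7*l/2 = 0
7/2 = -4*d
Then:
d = -7/8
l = 1/2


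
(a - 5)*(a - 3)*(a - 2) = a^3 - 10*a^2 + 31*a - 30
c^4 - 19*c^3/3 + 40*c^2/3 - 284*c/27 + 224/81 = (c - 8/3)*(c - 7/3)*(c - 2/3)^2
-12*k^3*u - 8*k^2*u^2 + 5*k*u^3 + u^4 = u*(-2*k + u)*(k + u)*(6*k + u)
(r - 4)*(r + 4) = r^2 - 16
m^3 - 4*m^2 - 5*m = m*(m - 5)*(m + 1)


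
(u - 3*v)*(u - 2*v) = u^2 - 5*u*v + 6*v^2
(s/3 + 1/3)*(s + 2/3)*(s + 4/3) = s^3/3 + s^2 + 26*s/27 + 8/27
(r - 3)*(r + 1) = r^2 - 2*r - 3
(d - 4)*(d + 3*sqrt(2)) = d^2 - 4*d + 3*sqrt(2)*d - 12*sqrt(2)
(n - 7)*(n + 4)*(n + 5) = n^3 + 2*n^2 - 43*n - 140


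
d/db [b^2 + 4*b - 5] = 2*b + 4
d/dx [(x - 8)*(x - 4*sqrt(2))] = 2*x - 8 - 4*sqrt(2)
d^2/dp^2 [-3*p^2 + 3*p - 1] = -6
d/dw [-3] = 0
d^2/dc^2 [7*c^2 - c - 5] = 14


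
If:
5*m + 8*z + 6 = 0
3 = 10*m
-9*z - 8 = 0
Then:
No Solution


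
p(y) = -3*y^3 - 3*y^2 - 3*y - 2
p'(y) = -9*y^2 - 6*y - 3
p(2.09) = -48.76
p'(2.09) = -54.85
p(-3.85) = 136.28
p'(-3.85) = -113.30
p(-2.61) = 38.73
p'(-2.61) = -48.65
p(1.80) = -34.62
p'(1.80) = -42.96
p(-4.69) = 255.57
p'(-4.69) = -172.82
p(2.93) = -112.01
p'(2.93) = -97.84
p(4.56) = -362.52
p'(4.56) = -217.50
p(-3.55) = 105.06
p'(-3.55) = -95.12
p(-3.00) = 61.00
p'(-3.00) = -66.00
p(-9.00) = 1969.00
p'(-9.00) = -678.00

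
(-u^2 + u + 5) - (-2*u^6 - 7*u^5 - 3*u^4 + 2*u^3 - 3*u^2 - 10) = 2*u^6 + 7*u^5 + 3*u^4 - 2*u^3 + 2*u^2 + u + 15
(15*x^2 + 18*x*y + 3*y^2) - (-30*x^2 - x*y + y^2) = 45*x^2 + 19*x*y + 2*y^2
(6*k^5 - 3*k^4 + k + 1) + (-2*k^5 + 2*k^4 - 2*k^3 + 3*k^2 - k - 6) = 4*k^5 - k^4 - 2*k^3 + 3*k^2 - 5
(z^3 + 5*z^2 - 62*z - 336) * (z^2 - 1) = z^5 + 5*z^4 - 63*z^3 - 341*z^2 + 62*z + 336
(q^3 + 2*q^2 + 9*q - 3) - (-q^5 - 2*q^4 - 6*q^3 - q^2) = q^5 + 2*q^4 + 7*q^3 + 3*q^2 + 9*q - 3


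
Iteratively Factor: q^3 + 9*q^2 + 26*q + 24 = (q + 2)*(q^2 + 7*q + 12) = (q + 2)*(q + 3)*(q + 4)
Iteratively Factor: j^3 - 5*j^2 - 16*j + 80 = (j - 4)*(j^2 - j - 20) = (j - 5)*(j - 4)*(j + 4)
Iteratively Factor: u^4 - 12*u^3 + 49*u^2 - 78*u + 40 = (u - 4)*(u^3 - 8*u^2 + 17*u - 10) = (u - 4)*(u - 2)*(u^2 - 6*u + 5) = (u - 5)*(u - 4)*(u - 2)*(u - 1)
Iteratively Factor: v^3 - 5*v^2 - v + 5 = (v + 1)*(v^2 - 6*v + 5) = (v - 1)*(v + 1)*(v - 5)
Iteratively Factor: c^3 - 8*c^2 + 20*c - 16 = (c - 4)*(c^2 - 4*c + 4) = (c - 4)*(c - 2)*(c - 2)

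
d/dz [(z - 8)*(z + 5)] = 2*z - 3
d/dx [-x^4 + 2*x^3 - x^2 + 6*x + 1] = -4*x^3 + 6*x^2 - 2*x + 6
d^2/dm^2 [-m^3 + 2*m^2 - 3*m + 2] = 4 - 6*m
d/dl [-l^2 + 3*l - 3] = 3 - 2*l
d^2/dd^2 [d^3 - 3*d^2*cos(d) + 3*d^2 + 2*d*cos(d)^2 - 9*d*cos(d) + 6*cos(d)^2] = 3*d^2*cos(d) + 12*d*sin(d) + 9*d*cos(d) - 4*d*cos(2*d) + 6*d + 18*sin(d) - 4*sin(2*d) - 6*cos(d) - 12*cos(2*d) + 6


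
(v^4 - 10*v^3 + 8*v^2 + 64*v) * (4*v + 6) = 4*v^5 - 34*v^4 - 28*v^3 + 304*v^2 + 384*v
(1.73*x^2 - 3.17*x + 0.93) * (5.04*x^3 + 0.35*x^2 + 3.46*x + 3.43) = 8.7192*x^5 - 15.3713*x^4 + 9.5635*x^3 - 4.7088*x^2 - 7.6553*x + 3.1899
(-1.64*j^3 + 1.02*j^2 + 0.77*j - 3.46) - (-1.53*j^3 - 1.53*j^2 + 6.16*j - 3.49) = -0.11*j^3 + 2.55*j^2 - 5.39*j + 0.0300000000000002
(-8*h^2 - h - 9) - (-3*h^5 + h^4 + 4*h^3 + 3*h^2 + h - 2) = 3*h^5 - h^4 - 4*h^3 - 11*h^2 - 2*h - 7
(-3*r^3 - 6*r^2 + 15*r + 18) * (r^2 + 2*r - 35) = -3*r^5 - 12*r^4 + 108*r^3 + 258*r^2 - 489*r - 630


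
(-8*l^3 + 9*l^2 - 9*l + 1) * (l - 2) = -8*l^4 + 25*l^3 - 27*l^2 + 19*l - 2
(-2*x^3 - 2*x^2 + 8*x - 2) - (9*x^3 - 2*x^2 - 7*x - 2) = -11*x^3 + 15*x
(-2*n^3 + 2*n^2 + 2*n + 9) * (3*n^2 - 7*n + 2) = -6*n^5 + 20*n^4 - 12*n^3 + 17*n^2 - 59*n + 18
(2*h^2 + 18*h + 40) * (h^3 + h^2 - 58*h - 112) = 2*h^5 + 20*h^4 - 58*h^3 - 1228*h^2 - 4336*h - 4480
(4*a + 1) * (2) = 8*a + 2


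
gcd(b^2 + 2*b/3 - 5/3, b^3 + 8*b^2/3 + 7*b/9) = 1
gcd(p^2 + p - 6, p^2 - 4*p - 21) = p + 3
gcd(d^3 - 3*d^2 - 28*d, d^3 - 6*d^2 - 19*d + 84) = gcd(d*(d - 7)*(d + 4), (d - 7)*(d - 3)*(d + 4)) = d^2 - 3*d - 28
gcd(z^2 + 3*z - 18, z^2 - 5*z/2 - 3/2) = z - 3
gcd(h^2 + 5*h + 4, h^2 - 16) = h + 4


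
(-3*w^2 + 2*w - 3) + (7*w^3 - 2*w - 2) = 7*w^3 - 3*w^2 - 5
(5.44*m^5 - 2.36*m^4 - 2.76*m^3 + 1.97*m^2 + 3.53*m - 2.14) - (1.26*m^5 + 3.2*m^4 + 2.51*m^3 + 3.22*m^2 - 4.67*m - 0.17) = 4.18*m^5 - 5.56*m^4 - 5.27*m^3 - 1.25*m^2 + 8.2*m - 1.97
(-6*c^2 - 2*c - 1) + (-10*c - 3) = -6*c^2 - 12*c - 4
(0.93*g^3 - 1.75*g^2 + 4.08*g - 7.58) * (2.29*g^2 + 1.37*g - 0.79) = 2.1297*g^5 - 2.7334*g^4 + 6.211*g^3 - 10.3861*g^2 - 13.6078*g + 5.9882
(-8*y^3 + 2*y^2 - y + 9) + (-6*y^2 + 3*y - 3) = -8*y^3 - 4*y^2 + 2*y + 6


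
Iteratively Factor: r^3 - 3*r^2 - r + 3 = (r + 1)*(r^2 - 4*r + 3) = (r - 3)*(r + 1)*(r - 1)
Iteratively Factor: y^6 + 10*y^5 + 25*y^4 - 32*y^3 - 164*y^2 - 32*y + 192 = (y + 3)*(y^5 + 7*y^4 + 4*y^3 - 44*y^2 - 32*y + 64) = (y + 3)*(y + 4)*(y^4 + 3*y^3 - 8*y^2 - 12*y + 16) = (y + 2)*(y + 3)*(y + 4)*(y^3 + y^2 - 10*y + 8) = (y + 2)*(y + 3)*(y + 4)^2*(y^2 - 3*y + 2) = (y - 2)*(y + 2)*(y + 3)*(y + 4)^2*(y - 1)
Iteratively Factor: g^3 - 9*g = (g - 3)*(g^2 + 3*g) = g*(g - 3)*(g + 3)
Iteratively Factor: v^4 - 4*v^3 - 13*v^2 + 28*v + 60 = (v - 3)*(v^3 - v^2 - 16*v - 20) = (v - 5)*(v - 3)*(v^2 + 4*v + 4) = (v - 5)*(v - 3)*(v + 2)*(v + 2)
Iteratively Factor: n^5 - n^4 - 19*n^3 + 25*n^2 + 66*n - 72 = (n - 3)*(n^4 + 2*n^3 - 13*n^2 - 14*n + 24) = (n - 3)*(n + 4)*(n^3 - 2*n^2 - 5*n + 6) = (n - 3)*(n - 1)*(n + 4)*(n^2 - n - 6) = (n - 3)*(n - 1)*(n + 2)*(n + 4)*(n - 3)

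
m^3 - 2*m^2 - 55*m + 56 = (m - 8)*(m - 1)*(m + 7)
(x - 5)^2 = x^2 - 10*x + 25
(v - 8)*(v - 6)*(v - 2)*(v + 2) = v^4 - 14*v^3 + 44*v^2 + 56*v - 192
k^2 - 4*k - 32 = (k - 8)*(k + 4)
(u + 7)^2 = u^2 + 14*u + 49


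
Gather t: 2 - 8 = -6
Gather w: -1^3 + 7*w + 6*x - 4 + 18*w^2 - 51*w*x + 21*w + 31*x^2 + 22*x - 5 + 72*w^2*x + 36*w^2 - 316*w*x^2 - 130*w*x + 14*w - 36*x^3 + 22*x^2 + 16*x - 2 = w^2*(72*x + 54) + w*(-316*x^2 - 181*x + 42) - 36*x^3 + 53*x^2 + 44*x - 12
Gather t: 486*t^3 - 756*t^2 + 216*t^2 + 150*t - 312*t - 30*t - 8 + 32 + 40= 486*t^3 - 540*t^2 - 192*t + 64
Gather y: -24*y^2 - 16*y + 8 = -24*y^2 - 16*y + 8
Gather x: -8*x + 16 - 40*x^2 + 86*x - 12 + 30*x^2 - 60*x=-10*x^2 + 18*x + 4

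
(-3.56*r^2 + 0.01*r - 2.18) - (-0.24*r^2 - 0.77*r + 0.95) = -3.32*r^2 + 0.78*r - 3.13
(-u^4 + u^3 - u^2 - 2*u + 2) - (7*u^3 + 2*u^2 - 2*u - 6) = -u^4 - 6*u^3 - 3*u^2 + 8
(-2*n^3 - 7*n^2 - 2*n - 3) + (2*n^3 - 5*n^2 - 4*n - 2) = -12*n^2 - 6*n - 5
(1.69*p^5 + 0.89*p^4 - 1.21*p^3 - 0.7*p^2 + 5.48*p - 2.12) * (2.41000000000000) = 4.0729*p^5 + 2.1449*p^4 - 2.9161*p^3 - 1.687*p^2 + 13.2068*p - 5.1092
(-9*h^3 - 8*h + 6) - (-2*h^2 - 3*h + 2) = -9*h^3 + 2*h^2 - 5*h + 4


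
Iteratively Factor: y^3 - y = (y - 1)*(y^2 + y) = y*(y - 1)*(y + 1)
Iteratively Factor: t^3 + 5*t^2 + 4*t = (t + 4)*(t^2 + t) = t*(t + 4)*(t + 1)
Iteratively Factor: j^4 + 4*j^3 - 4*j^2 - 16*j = (j + 2)*(j^3 + 2*j^2 - 8*j) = (j + 2)*(j + 4)*(j^2 - 2*j) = (j - 2)*(j + 2)*(j + 4)*(j)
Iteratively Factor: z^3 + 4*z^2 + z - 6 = (z + 2)*(z^2 + 2*z - 3) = (z + 2)*(z + 3)*(z - 1)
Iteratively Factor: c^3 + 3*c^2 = (c)*(c^2 + 3*c) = c*(c + 3)*(c)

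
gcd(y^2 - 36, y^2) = 1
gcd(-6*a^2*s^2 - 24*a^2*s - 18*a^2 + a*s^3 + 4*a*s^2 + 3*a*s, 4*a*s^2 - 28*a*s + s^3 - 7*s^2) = 1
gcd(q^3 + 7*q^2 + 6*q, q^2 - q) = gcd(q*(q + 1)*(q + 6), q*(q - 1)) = q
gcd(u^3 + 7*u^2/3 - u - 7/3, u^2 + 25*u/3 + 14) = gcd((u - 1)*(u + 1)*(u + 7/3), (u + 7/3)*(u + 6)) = u + 7/3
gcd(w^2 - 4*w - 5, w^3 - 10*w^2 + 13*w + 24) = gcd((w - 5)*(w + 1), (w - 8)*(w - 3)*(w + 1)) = w + 1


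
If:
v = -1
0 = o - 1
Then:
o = 1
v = -1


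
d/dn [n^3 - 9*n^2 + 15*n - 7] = 3*n^2 - 18*n + 15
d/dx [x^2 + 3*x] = 2*x + 3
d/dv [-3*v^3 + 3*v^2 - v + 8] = -9*v^2 + 6*v - 1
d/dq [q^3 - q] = 3*q^2 - 1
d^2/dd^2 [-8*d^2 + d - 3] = -16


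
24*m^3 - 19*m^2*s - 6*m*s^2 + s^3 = (-8*m + s)*(-m + s)*(3*m + s)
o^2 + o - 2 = (o - 1)*(o + 2)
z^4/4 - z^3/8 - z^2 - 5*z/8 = z*(z/4 + 1/4)*(z - 5/2)*(z + 1)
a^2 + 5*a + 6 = (a + 2)*(a + 3)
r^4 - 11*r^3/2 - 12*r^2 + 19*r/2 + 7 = (r - 7)*(r - 1)*(r + 1/2)*(r + 2)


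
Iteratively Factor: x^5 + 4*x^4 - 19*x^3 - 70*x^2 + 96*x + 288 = (x + 4)*(x^4 - 19*x^2 + 6*x + 72) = (x + 4)^2*(x^3 - 4*x^2 - 3*x + 18) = (x - 3)*(x + 4)^2*(x^2 - x - 6) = (x - 3)^2*(x + 4)^2*(x + 2)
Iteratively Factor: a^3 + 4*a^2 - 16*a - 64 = (a - 4)*(a^2 + 8*a + 16) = (a - 4)*(a + 4)*(a + 4)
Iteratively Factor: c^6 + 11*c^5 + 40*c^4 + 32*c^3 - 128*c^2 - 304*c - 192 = (c + 3)*(c^5 + 8*c^4 + 16*c^3 - 16*c^2 - 80*c - 64) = (c + 2)*(c + 3)*(c^4 + 6*c^3 + 4*c^2 - 24*c - 32) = (c + 2)^2*(c + 3)*(c^3 + 4*c^2 - 4*c - 16) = (c + 2)^2*(c + 3)*(c + 4)*(c^2 - 4) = (c - 2)*(c + 2)^2*(c + 3)*(c + 4)*(c + 2)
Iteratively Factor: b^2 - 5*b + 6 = (b - 2)*(b - 3)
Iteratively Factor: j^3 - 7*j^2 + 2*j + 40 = (j - 5)*(j^2 - 2*j - 8) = (j - 5)*(j + 2)*(j - 4)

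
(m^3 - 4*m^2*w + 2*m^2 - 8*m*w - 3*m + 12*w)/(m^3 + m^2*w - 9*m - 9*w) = (m^2 - 4*m*w - m + 4*w)/(m^2 + m*w - 3*m - 3*w)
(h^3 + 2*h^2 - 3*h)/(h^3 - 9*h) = (h - 1)/(h - 3)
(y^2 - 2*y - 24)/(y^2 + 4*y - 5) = (y^2 - 2*y - 24)/(y^2 + 4*y - 5)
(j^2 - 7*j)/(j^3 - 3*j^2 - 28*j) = 1/(j + 4)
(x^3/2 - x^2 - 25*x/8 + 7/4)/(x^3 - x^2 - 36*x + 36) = (x^3/2 - x^2 - 25*x/8 + 7/4)/(x^3 - x^2 - 36*x + 36)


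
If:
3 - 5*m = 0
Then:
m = 3/5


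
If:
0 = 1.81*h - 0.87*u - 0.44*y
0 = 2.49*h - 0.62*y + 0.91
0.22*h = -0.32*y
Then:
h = -0.31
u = -0.76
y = 0.21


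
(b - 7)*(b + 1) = b^2 - 6*b - 7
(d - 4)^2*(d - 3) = d^3 - 11*d^2 + 40*d - 48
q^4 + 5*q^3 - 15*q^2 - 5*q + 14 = (q - 2)*(q - 1)*(q + 1)*(q + 7)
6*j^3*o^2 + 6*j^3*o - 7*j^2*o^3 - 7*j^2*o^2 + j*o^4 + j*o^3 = o*(-6*j + o)*(-j + o)*(j*o + j)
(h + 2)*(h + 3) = h^2 + 5*h + 6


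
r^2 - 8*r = r*(r - 8)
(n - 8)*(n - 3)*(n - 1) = n^3 - 12*n^2 + 35*n - 24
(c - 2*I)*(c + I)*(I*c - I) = I*c^3 + c^2 - I*c^2 - c + 2*I*c - 2*I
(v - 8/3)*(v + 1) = v^2 - 5*v/3 - 8/3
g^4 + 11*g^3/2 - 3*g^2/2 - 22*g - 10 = (g - 2)*(g + 5)*(sqrt(2)*g/2 + sqrt(2))*(sqrt(2)*g + sqrt(2)/2)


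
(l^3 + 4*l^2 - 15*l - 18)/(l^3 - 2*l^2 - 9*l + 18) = (l^2 + 7*l + 6)/(l^2 + l - 6)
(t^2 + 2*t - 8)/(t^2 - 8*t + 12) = (t + 4)/(t - 6)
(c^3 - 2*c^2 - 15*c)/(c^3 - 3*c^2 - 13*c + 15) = c/(c - 1)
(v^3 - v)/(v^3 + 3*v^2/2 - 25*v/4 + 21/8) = 8*v*(v^2 - 1)/(8*v^3 + 12*v^2 - 50*v + 21)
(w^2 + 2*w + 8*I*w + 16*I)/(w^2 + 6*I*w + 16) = (w + 2)/(w - 2*I)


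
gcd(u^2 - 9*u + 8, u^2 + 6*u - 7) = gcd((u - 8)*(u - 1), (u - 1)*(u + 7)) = u - 1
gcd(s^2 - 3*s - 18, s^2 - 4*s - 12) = s - 6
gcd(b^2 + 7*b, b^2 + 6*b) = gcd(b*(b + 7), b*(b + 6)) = b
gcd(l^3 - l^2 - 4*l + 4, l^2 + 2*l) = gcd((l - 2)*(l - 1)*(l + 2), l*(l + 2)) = l + 2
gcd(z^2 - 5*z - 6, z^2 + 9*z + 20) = 1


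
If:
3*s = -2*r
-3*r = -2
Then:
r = 2/3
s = -4/9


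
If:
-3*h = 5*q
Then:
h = -5*q/3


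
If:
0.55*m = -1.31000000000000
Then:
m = -2.38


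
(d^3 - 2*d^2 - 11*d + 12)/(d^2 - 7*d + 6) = (d^2 - d - 12)/(d - 6)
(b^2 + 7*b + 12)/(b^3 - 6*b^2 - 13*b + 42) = (b + 4)/(b^2 - 9*b + 14)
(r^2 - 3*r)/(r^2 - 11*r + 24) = r/(r - 8)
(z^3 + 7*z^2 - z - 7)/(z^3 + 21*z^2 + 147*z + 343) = (z^2 - 1)/(z^2 + 14*z + 49)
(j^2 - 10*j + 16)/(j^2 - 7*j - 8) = (j - 2)/(j + 1)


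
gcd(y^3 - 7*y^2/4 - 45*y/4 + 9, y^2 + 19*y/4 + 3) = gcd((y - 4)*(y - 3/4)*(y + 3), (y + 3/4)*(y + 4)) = 1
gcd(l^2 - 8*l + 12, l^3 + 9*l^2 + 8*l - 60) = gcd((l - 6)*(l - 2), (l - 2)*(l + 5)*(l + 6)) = l - 2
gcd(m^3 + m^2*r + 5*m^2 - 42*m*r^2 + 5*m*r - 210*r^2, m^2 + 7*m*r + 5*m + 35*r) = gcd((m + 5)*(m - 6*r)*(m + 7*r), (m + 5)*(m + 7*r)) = m^2 + 7*m*r + 5*m + 35*r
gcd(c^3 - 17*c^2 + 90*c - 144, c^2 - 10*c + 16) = c - 8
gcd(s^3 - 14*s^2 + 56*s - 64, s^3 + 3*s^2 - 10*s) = s - 2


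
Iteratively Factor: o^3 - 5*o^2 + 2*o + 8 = (o + 1)*(o^2 - 6*o + 8) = (o - 2)*(o + 1)*(o - 4)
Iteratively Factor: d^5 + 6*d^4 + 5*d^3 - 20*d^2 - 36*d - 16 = (d + 4)*(d^4 + 2*d^3 - 3*d^2 - 8*d - 4) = (d + 1)*(d + 4)*(d^3 + d^2 - 4*d - 4) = (d + 1)*(d + 2)*(d + 4)*(d^2 - d - 2) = (d - 2)*(d + 1)*(d + 2)*(d + 4)*(d + 1)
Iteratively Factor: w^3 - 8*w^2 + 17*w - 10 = (w - 2)*(w^2 - 6*w + 5) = (w - 5)*(w - 2)*(w - 1)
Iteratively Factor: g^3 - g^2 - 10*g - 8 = (g - 4)*(g^2 + 3*g + 2) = (g - 4)*(g + 1)*(g + 2)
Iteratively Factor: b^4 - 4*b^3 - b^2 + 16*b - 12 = (b - 3)*(b^3 - b^2 - 4*b + 4) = (b - 3)*(b - 1)*(b^2 - 4) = (b - 3)*(b - 2)*(b - 1)*(b + 2)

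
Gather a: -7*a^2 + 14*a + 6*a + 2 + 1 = -7*a^2 + 20*a + 3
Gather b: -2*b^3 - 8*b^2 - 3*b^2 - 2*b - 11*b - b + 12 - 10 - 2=-2*b^3 - 11*b^2 - 14*b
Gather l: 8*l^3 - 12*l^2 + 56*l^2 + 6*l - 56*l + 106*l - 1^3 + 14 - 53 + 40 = 8*l^3 + 44*l^2 + 56*l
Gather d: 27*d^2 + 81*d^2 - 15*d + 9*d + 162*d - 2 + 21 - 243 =108*d^2 + 156*d - 224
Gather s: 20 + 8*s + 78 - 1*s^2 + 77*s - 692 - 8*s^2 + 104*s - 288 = -9*s^2 + 189*s - 882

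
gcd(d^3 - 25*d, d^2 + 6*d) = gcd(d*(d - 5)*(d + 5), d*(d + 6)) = d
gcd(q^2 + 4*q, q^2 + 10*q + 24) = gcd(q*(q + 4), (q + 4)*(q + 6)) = q + 4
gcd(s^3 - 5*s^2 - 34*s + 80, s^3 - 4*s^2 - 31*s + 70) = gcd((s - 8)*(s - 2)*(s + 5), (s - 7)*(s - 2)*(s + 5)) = s^2 + 3*s - 10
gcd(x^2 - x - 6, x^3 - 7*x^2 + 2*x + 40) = x + 2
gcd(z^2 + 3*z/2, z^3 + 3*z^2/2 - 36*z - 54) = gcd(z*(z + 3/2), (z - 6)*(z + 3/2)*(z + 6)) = z + 3/2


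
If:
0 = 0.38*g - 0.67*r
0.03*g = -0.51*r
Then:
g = 0.00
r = 0.00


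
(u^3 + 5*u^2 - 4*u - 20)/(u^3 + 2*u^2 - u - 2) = (u^2 + 3*u - 10)/(u^2 - 1)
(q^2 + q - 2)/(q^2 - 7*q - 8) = (-q^2 - q + 2)/(-q^2 + 7*q + 8)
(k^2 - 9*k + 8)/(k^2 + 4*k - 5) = (k - 8)/(k + 5)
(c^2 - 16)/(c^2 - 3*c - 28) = (c - 4)/(c - 7)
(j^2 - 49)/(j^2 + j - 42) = (j - 7)/(j - 6)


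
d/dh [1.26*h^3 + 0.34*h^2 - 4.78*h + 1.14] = 3.78*h^2 + 0.68*h - 4.78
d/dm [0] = 0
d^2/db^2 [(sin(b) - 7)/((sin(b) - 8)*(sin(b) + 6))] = (-sin(b)^5 + 26*sin(b)^4 - 328*sin(b)^3 + 1426*sin(b)^2 - 2604*sin(b) - 920)/((sin(b) - 8)^3*(sin(b) + 6)^3)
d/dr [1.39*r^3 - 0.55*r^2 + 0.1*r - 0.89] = 4.17*r^2 - 1.1*r + 0.1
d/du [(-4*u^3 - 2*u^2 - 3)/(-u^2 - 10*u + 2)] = 2*(2*u^4 + 40*u^3 - 2*u^2 - 7*u - 15)/(u^4 + 20*u^3 + 96*u^2 - 40*u + 4)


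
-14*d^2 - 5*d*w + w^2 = (-7*d + w)*(2*d + w)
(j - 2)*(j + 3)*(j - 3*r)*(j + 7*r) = j^4 + 4*j^3*r + j^3 - 21*j^2*r^2 + 4*j^2*r - 6*j^2 - 21*j*r^2 - 24*j*r + 126*r^2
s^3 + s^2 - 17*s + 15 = (s - 3)*(s - 1)*(s + 5)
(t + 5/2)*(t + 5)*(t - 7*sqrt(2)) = t^3 - 7*sqrt(2)*t^2 + 15*t^2/2 - 105*sqrt(2)*t/2 + 25*t/2 - 175*sqrt(2)/2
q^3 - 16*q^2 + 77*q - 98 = (q - 7)^2*(q - 2)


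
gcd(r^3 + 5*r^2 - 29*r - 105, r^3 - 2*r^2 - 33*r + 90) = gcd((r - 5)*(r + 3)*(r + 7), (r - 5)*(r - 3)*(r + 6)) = r - 5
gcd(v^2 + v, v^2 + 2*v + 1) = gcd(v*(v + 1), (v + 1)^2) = v + 1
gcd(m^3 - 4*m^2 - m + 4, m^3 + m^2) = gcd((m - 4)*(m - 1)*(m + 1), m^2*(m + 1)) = m + 1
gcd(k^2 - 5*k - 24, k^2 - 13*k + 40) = k - 8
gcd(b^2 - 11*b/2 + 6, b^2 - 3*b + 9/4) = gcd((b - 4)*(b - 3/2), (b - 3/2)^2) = b - 3/2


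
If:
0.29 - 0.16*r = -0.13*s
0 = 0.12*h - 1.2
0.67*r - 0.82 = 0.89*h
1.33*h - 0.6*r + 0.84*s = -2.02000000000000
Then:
No Solution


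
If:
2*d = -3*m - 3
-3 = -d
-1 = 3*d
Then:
No Solution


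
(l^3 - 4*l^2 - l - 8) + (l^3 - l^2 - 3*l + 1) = 2*l^3 - 5*l^2 - 4*l - 7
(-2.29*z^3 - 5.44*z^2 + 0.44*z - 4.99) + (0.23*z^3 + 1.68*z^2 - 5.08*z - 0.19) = -2.06*z^3 - 3.76*z^2 - 4.64*z - 5.18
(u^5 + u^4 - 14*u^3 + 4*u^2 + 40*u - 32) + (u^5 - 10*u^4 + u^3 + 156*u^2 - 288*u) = 2*u^5 - 9*u^4 - 13*u^3 + 160*u^2 - 248*u - 32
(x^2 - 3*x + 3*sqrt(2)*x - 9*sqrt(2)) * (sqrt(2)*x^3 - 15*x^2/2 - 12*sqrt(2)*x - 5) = sqrt(2)*x^5 - 3*sqrt(2)*x^4 - 3*x^4/2 - 69*sqrt(2)*x^3/2 + 9*x^3/2 - 77*x^2 + 207*sqrt(2)*x^2/2 - 15*sqrt(2)*x + 231*x + 45*sqrt(2)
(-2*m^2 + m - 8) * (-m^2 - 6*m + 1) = 2*m^4 + 11*m^3 + 49*m - 8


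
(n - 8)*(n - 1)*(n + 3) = n^3 - 6*n^2 - 19*n + 24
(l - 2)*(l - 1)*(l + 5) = l^3 + 2*l^2 - 13*l + 10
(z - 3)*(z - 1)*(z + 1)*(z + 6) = z^4 + 3*z^3 - 19*z^2 - 3*z + 18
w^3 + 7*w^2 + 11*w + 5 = (w + 1)^2*(w + 5)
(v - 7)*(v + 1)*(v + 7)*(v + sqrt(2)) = v^4 + v^3 + sqrt(2)*v^3 - 49*v^2 + sqrt(2)*v^2 - 49*sqrt(2)*v - 49*v - 49*sqrt(2)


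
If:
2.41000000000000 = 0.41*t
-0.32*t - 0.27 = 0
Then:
No Solution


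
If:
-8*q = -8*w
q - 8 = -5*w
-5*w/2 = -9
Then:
No Solution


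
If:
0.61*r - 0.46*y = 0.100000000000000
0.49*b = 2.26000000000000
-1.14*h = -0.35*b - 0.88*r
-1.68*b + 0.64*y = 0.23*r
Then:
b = 4.61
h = 11.26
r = 12.75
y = 16.69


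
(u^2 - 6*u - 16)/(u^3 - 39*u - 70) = (u - 8)/(u^2 - 2*u - 35)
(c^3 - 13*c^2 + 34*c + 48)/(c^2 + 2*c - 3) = (c^3 - 13*c^2 + 34*c + 48)/(c^2 + 2*c - 3)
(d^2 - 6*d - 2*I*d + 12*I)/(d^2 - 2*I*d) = (d - 6)/d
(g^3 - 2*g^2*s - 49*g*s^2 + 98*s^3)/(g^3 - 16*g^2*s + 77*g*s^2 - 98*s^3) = (-g - 7*s)/(-g + 7*s)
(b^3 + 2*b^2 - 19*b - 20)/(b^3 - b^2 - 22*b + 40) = (b + 1)/(b - 2)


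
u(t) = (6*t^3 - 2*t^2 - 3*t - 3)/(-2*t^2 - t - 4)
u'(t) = (4*t + 1)*(6*t^3 - 2*t^2 - 3*t - 3)/(-2*t^2 - t - 4)^2 + (18*t^2 - 4*t - 3)/(-2*t^2 - t - 4) = (-12*t^4 - 12*t^3 - 76*t^2 + 4*t + 9)/(4*t^4 + 4*t^3 + 17*t^2 + 8*t + 16)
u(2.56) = -3.91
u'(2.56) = -3.09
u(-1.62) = 3.79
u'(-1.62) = -3.93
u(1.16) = -0.02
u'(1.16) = -2.09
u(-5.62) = 18.10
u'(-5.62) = -3.23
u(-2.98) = 9.08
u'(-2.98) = -3.70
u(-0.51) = 0.69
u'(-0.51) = -0.75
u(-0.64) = 0.83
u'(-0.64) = -1.35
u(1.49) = -0.80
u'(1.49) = -2.56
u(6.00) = -14.67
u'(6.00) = -3.10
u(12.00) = -33.03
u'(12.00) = -3.03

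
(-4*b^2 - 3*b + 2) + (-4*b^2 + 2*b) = -8*b^2 - b + 2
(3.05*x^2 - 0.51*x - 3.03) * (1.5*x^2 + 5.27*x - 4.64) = 4.575*x^4 + 15.3085*x^3 - 21.3847*x^2 - 13.6017*x + 14.0592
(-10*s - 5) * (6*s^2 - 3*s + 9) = -60*s^3 - 75*s - 45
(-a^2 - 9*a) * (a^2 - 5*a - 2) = -a^4 - 4*a^3 + 47*a^2 + 18*a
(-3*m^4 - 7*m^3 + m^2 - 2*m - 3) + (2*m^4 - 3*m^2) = -m^4 - 7*m^3 - 2*m^2 - 2*m - 3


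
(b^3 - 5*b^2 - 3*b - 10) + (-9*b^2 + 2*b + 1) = b^3 - 14*b^2 - b - 9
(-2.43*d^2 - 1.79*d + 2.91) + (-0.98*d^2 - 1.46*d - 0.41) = -3.41*d^2 - 3.25*d + 2.5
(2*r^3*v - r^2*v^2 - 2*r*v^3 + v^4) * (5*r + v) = 10*r^4*v - 3*r^3*v^2 - 11*r^2*v^3 + 3*r*v^4 + v^5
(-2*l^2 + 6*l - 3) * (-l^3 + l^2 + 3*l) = 2*l^5 - 8*l^4 + 3*l^3 + 15*l^2 - 9*l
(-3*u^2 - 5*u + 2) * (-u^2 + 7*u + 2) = 3*u^4 - 16*u^3 - 43*u^2 + 4*u + 4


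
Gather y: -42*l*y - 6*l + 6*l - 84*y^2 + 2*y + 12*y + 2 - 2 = -84*y^2 + y*(14 - 42*l)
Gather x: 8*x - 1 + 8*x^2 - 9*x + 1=8*x^2 - x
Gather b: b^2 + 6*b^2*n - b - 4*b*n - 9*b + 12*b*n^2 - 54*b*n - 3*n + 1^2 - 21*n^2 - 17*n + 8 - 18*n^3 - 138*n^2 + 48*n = b^2*(6*n + 1) + b*(12*n^2 - 58*n - 10) - 18*n^3 - 159*n^2 + 28*n + 9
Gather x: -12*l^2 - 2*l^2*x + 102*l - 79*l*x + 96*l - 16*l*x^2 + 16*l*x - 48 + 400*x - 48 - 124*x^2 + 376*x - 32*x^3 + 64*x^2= -12*l^2 + 198*l - 32*x^3 + x^2*(-16*l - 60) + x*(-2*l^2 - 63*l + 776) - 96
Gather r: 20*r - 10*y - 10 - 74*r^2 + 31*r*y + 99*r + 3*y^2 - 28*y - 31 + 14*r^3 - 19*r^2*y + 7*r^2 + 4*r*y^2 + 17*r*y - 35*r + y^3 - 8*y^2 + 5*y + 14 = 14*r^3 + r^2*(-19*y - 67) + r*(4*y^2 + 48*y + 84) + y^3 - 5*y^2 - 33*y - 27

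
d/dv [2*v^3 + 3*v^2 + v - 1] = 6*v^2 + 6*v + 1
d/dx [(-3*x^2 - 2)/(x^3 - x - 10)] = (6*x*(-x^3 + x + 10) + (3*x^2 - 1)*(3*x^2 + 2))/(-x^3 + x + 10)^2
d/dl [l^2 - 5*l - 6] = 2*l - 5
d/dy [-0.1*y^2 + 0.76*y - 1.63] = 0.76 - 0.2*y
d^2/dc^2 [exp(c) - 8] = exp(c)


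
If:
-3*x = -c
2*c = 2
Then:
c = 1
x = 1/3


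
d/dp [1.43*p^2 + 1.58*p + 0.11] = 2.86*p + 1.58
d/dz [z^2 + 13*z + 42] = 2*z + 13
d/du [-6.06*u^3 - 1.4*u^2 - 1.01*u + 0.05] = -18.18*u^2 - 2.8*u - 1.01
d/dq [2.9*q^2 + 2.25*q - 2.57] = 5.8*q + 2.25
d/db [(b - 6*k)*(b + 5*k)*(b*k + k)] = k*(3*b^2 - 2*b*k + 2*b - 30*k^2 - k)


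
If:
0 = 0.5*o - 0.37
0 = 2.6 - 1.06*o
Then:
No Solution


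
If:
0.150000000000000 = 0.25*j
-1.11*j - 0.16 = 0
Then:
No Solution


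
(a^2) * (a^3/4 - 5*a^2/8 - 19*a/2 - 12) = a^5/4 - 5*a^4/8 - 19*a^3/2 - 12*a^2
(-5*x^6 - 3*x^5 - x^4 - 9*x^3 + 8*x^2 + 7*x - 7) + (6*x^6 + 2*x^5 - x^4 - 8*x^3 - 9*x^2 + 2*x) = x^6 - x^5 - 2*x^4 - 17*x^3 - x^2 + 9*x - 7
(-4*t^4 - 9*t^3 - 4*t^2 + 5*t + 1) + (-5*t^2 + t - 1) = -4*t^4 - 9*t^3 - 9*t^2 + 6*t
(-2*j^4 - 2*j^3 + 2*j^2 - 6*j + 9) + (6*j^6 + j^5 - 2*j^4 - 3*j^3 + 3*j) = 6*j^6 + j^5 - 4*j^4 - 5*j^3 + 2*j^2 - 3*j + 9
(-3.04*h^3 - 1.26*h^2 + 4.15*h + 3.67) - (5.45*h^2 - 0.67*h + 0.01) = -3.04*h^3 - 6.71*h^2 + 4.82*h + 3.66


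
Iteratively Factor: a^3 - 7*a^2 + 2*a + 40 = (a + 2)*(a^2 - 9*a + 20) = (a - 5)*(a + 2)*(a - 4)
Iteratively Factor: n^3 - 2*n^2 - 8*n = (n)*(n^2 - 2*n - 8) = n*(n - 4)*(n + 2)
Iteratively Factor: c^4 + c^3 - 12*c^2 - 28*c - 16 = (c + 1)*(c^3 - 12*c - 16) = (c - 4)*(c + 1)*(c^2 + 4*c + 4) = (c - 4)*(c + 1)*(c + 2)*(c + 2)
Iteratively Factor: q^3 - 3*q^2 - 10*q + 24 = (q + 3)*(q^2 - 6*q + 8) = (q - 2)*(q + 3)*(q - 4)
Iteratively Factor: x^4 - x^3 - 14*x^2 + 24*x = (x)*(x^3 - x^2 - 14*x + 24) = x*(x + 4)*(x^2 - 5*x + 6) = x*(x - 3)*(x + 4)*(x - 2)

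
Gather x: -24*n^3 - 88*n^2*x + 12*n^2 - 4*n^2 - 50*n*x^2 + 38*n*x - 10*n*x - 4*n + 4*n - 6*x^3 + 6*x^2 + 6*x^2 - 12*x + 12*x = -24*n^3 + 8*n^2 - 6*x^3 + x^2*(12 - 50*n) + x*(-88*n^2 + 28*n)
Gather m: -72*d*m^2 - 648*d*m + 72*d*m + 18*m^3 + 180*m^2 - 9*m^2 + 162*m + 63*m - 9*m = 18*m^3 + m^2*(171 - 72*d) + m*(216 - 576*d)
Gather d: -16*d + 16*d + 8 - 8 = 0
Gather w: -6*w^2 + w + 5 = -6*w^2 + w + 5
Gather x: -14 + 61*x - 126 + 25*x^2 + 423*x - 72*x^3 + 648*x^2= -72*x^3 + 673*x^2 + 484*x - 140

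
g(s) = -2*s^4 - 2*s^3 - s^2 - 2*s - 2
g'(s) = -8*s^3 - 6*s^2 - 2*s - 2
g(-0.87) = -0.85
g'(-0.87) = 0.47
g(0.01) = -2.02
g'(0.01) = -2.02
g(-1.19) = -1.68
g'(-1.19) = 5.36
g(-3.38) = -190.47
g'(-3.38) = 245.13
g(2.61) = -142.40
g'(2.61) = -190.33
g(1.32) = -17.05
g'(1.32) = -33.49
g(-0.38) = -1.32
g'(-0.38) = -1.67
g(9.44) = -17674.93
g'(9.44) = -7285.42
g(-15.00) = -94697.00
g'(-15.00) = 25678.00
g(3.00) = -233.00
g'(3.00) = -278.00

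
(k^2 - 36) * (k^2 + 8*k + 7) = k^4 + 8*k^3 - 29*k^2 - 288*k - 252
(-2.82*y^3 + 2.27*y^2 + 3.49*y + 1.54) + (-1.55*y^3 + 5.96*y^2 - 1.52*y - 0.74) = -4.37*y^3 + 8.23*y^2 + 1.97*y + 0.8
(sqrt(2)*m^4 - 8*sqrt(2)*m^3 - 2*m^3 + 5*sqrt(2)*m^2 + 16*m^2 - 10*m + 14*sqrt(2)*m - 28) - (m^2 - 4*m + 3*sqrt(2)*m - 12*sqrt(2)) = sqrt(2)*m^4 - 8*sqrt(2)*m^3 - 2*m^3 + 5*sqrt(2)*m^2 + 15*m^2 - 6*m + 11*sqrt(2)*m - 28 + 12*sqrt(2)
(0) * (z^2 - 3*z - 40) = 0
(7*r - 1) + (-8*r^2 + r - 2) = -8*r^2 + 8*r - 3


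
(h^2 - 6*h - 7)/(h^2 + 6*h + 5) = (h - 7)/(h + 5)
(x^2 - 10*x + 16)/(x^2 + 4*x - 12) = (x - 8)/(x + 6)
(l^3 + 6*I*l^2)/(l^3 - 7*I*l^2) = (l + 6*I)/(l - 7*I)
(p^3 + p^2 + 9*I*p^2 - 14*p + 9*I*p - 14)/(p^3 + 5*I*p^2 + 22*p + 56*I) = (p + 1)/(p - 4*I)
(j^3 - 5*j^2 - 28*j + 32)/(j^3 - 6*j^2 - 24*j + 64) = (j - 1)/(j - 2)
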